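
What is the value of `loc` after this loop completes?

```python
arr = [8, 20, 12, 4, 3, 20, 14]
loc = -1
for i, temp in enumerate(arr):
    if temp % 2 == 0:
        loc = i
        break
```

First even number index in [8, 20, 12, 4, 3, 20, 14]
`loc` takes the values: -1 → 0

Answer: 0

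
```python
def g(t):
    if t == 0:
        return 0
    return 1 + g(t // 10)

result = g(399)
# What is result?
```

Count of digits of 399: 3

Answer: 3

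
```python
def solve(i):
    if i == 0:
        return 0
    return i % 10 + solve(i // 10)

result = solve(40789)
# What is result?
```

Sum of digits of 40789: 9 + 8 + 7 + 0 + 4 = 28

Answer: 28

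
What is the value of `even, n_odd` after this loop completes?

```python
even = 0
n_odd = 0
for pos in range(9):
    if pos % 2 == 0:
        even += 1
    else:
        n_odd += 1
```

Count evens and odds in range(9)
`even, n_odd` takes the values: (0, 0) → (1, 0) → (1, 1) → (2, 1) → (2, 2) → (3, 2) → (3, 3) → (4, 3) → (4, 4) → (5, 4)

Answer: 5, 4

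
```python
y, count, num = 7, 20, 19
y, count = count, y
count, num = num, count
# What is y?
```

Trace:
`y, count, num = 7, 20, 19` → y = 7; count = 20; num = 19
`y, count = count, y` → y = 20; count = 7
`count, num = num, count` → count = 19; num = 7
So y = 20

Answer: 20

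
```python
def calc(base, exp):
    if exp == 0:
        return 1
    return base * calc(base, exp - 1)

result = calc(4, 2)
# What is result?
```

calc(4, 2) = 4 * 4 = 16

Answer: 16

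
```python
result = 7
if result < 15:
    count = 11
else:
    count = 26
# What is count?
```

Trace:
`result = 7` → result = 7
`if result < 15: ...` → result < 15 is True → count = 11
So count = 11

Answer: 11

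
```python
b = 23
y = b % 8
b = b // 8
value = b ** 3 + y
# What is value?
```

Trace:
`b = 23` → b = 23
`y = b % 8` → y = 7
`b = b // 8` → b = 2
`value = b ** 3 + y` → value = 15
So value = 15

Answer: 15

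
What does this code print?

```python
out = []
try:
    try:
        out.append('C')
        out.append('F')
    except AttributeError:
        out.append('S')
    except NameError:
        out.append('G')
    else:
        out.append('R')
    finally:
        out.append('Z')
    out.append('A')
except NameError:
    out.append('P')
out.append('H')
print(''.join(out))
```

Execution trace: 'C' (inner try body) → 'F' (inner try body, no exception) → 'R' (inner else) → 'Z' (inner finally) → 'A' (try body, no exception) → 'H' (after the try/except). Output: CFRZAH

Answer: CFRZAH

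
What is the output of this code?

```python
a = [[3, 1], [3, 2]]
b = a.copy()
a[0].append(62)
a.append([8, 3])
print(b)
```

Key concept: shallow copy with nested lists.
Step by step:
`a = [[3, 1], [3, 2]]` → a = [[3, 1], [3, 2]]
`b = a.copy()` → b = [[3, 1], [3, 2]]
`a[0].append(62)` → a = [[3, 1, 62], [3, 2]]; b = [[3, 1, 62], [3, 2]]
`a.append([8, 3])` → a = [[3, 1, 62], [3, 2], [8, 3]]
`print(b)` → prints [[3, 1, 62], [3, 2]]

Answer: [[3, 1, 62], [3, 2]]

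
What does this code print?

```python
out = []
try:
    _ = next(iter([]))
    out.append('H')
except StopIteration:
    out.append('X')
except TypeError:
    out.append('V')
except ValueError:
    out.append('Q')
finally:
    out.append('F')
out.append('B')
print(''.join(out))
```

Execution trace: 'X' (except StopIteration) → 'F' (finally) → 'B' (after the try/except). Output: XFB

Answer: XFB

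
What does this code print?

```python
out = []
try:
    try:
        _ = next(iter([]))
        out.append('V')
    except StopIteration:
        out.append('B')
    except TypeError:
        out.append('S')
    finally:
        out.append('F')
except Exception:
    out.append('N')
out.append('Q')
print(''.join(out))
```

Execution trace: 'B' (inner except StopIteration) → 'F' (inner finally) → 'Q' (after the try/except). Output: BFQ

Answer: BFQ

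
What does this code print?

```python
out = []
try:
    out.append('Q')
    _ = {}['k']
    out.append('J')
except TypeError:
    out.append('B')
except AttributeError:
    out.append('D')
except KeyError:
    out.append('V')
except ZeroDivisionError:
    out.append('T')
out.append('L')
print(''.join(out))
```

Execution trace: 'Q' (try body) → 'V' (except KeyError) → 'L' (after the try/except). Output: QVL

Answer: QVL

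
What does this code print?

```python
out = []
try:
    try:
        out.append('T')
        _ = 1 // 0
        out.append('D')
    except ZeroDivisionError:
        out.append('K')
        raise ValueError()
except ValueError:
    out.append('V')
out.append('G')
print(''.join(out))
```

Execution trace: 'T' (inner try body) → 'K' (inner except ZeroDivisionError) → 'V' (outer except ValueError) → 'G' (after the try/except). Output: TKVG

Answer: TKVG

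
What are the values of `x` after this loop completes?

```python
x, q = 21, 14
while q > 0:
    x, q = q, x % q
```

GCD of 21 and 14
`x` takes the values: 21 → 14 → 7

Answer: 7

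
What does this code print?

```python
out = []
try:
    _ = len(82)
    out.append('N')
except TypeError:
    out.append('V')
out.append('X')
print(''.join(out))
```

Execution trace: 'V' (except TypeError) → 'X' (after the try/except). Output: VX

Answer: VX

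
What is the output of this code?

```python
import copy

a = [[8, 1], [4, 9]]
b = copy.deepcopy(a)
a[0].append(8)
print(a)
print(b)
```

Key concept: deep copy is fully independent.
Step by step:
`a = [[8, 1], [4, 9]]` → a = [[8, 1], [4, 9]]
`b = copy.deepcopy(a)` → b = [[8, 1], [4, 9]]
`a[0].append(8)` → a = [[8, 1, 8], [4, 9]]
`print(a)` → prints [[8, 1, 8], [4, 9]]
`print(b)` → prints [[8, 1], [4, 9]]

Answer:
[[8, 1, 8], [4, 9]]
[[8, 1], [4, 9]]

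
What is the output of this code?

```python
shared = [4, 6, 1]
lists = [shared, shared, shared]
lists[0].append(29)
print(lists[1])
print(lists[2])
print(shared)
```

Key concept: list of same reference.
Step by step:
`shared = [4, 6, 1]` → shared = [4, 6, 1]
`lists = [shared, shared, shared]` → lists = [[4, 6, 1], [4, 6, 1], [4, 6, 1]]
`lists[0].append(29)` → shared = [4, 6, 1, 29]; lists = [[4, 6, 1, 29], [4, 6, 1, 29], [4, 6, 1, 29]]
`print(lists[1])` → prints [4, 6, 1, 29]
`print(lists[2])` → prints [4, 6, 1, 29]
`print(shared)` → prints [4, 6, 1, 29]

Answer:
[4, 6, 1, 29]
[4, 6, 1, 29]
[4, 6, 1, 29]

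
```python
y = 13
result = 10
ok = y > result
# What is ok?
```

Trace:
`y = 13` → y = 13
`result = 10` → result = 10
`ok = y > result` → ok = True
So ok = True

Answer: True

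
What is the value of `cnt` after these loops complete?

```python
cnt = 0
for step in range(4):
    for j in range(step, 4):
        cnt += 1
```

Upper triangle: 4 + 3 + ... + 1
`cnt` takes the values: 0 → 1 → 2 → 3 → 4 → 5 → 6 → 7 → 8 → 9 → 10

Answer: 10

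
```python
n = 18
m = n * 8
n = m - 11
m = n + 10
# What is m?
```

Trace:
`n = 18` → n = 18
`m = n * 8` → m = 144
`n = m - 11` → n = 133
`m = n + 10` → m = 143
So m = 143

Answer: 143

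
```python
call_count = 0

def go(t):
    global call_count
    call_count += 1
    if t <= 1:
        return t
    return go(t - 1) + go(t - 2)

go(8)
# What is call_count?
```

Calls(t) = 1 + Calls(t-1) + Calls(t-2); Calls(0)=Calls(1)=1. For t=8 this gives 67.

Answer: 67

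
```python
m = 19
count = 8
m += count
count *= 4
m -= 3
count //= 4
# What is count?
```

Trace:
`m = 19` → m = 19
`count = 8` → count = 8
`m += count` → m = 27
`count *= 4` → count = 32
`m -= 3` → m = 24
`count //= 4` → count = 8
So count = 8

Answer: 8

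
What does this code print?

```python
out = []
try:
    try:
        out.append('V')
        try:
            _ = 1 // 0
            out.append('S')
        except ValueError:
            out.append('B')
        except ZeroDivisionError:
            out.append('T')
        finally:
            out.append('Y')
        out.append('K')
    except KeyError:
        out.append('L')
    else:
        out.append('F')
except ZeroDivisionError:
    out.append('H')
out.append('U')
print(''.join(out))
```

Execution trace: 'V' (try body) → 'T' (inner except ZeroDivisionError) → 'Y' (inner finally) → 'K' (try body, no exception) → 'F' (else) → 'U' (after the try/except). Output: VTYKFU

Answer: VTYKFU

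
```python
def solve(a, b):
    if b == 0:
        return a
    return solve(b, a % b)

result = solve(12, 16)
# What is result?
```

solve(12, 16) -> solve(16, 12) -> solve(12, 4) -> solve(4, 0) -> 4

Answer: 4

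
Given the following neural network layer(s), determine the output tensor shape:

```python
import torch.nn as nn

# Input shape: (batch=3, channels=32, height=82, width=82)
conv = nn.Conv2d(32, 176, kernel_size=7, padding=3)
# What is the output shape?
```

Input: (3, 32, 82, 82) -> Output: (3, 176, 82, 82)

Answer: (3, 176, 82, 82)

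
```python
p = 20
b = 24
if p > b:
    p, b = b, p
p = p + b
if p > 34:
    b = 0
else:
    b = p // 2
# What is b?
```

Trace:
`p = 20` → p = 20
`b = 24` → b = 24
`if p > b: ...` → p > b is False → no variable changes
`p = p + b` → p = 44
`if p > 34: ...` → p > 34 is True → b = 0
So b = 0

Answer: 0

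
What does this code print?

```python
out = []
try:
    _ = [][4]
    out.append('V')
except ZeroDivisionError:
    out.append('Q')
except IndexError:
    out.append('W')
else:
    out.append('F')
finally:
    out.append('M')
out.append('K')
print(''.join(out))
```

Execution trace: 'W' (except IndexError) → 'M' (finally) → 'K' (after the try/except). Output: WMK

Answer: WMK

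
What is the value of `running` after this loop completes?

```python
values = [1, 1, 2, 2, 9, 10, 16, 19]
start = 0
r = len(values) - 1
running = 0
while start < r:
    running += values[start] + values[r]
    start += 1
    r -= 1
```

Sum of pairs from ends
`running` takes the values: 0 → 20 → 37 → 49 → 60

Answer: 60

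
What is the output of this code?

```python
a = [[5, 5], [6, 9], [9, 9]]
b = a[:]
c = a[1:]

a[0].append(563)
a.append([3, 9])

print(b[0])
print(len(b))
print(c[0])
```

Key concept: slice with nested mutation.
Step by step:
`a = [[5, 5], [6, 9], [9, 9]]` → a = [[5, 5], [6, 9], [9, 9]]
`b = a[:]` → b = [[5, 5], [6, 9], [9, 9]]
`c = a[1:]` → c = [[6, 9], [9, 9]]
`a[0].append(563)` → a = [[5, 5, 563], [6, 9], [9, 9]]; b = [[5, 5, 563], [6, 9], [9, 9]]
`a.append([3, 9])` → a = [[5, 5, 563], [6, 9], [9, 9], [3, 9]]
`print(b[0])` → prints [5, 5, 563]
`print(len(b))` → prints 3
`print(c[0])` → prints [6, 9]

Answer:
[5, 5, 563]
3
[6, 9]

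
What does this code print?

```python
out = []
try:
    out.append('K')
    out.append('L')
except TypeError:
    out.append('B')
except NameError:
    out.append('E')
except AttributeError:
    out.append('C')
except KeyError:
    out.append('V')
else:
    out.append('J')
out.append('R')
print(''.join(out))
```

Execution trace: 'K' (try body) → 'L' (try body, no exception) → 'J' (else) → 'R' (after the try/except). Output: KLJR

Answer: KLJR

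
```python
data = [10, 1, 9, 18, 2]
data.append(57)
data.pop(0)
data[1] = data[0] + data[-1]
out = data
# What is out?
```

Trace:
`data = [10, 1, 9, 18, 2]` → data = [10, 1, 9, 18, 2]
`data.append(57)` → data = [10, 1, 9, 18, 2, 57]
`data.pop(0)` → data = [1, 9, 18, 2, 57]
`data[1] = data[0] + data[-1]` → data = [1, 58, 18, 2, 57]
`out = data` → out = [1, 58, 18, 2, 57]
So out = [1, 58, 18, 2, 57]

Answer: [1, 58, 18, 2, 57]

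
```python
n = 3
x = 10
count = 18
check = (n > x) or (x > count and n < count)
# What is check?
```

Trace:
`n = 3` → n = 3
`x = 10` → x = 10
`count = 18` → count = 18
`check = (n > x) or (x > count and n < count)` → check = False
So check = False

Answer: False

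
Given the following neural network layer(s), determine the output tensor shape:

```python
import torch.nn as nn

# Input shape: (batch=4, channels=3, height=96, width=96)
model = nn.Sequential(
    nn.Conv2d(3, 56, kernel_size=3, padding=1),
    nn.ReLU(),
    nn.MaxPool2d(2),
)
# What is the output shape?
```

Input: (4, 3, 96, 96) -> after Conv2d: (4, 56, 96, 96) -> after ReLU: (4, 56, 96, 96) -> Output: (4, 56, 48, 48)

Answer: (4, 56, 48, 48)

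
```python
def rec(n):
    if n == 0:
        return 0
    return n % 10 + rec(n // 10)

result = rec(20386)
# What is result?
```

Sum of digits of 20386: 6 + 8 + 3 + 0 + 2 = 19

Answer: 19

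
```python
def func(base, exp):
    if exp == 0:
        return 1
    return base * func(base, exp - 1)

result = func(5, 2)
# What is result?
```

func(5, 2) = 5 * 5 = 25

Answer: 25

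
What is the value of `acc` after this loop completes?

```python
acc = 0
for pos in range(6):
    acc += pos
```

Sum of 0 to 5 = 15
`acc` takes the values: 0 → 1 → 3 → 6 → 10 → 15

Answer: 15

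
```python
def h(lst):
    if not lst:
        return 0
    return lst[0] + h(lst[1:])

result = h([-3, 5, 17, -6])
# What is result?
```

(-3) + 5 + 17 + (-6) + 0 = 13

Answer: 13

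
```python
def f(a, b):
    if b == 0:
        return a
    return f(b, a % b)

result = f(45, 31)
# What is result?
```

f(45, 31) -> f(31, 14) -> f(14, 3) -> f(3, 2) -> f(2, 1) -> f(1, 0) -> 1

Answer: 1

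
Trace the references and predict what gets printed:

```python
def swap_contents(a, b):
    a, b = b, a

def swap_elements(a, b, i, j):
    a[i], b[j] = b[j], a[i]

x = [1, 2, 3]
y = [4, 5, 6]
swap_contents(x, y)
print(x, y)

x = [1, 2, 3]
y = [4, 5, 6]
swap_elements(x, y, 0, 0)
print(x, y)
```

Key concept: parameter rebinding vs mutation.
Step by step:
`x = [1, 2, 3]` → x = [1, 2, 3]
`y = [4, 5, 6]` → y = [4, 5, 6]
`swap_contents(x, y)` → no visible change to tracked variables
`print(x, y)` → prints [1, 2, 3] [4, 5, 6]
`x = [1, 2, 3]` → x = [1, 2, 3]
`y = [4, 5, 6]` → y = [4, 5, 6]
`swap_elements(x, y, 0, 0)` → x = [4, 2, 3]; y = [1, 5, 6]
`print(x, y)` → prints [4, 2, 3] [1, 5, 6]

Answer:
[1, 2, 3] [4, 5, 6]
[4, 2, 3] [1, 5, 6]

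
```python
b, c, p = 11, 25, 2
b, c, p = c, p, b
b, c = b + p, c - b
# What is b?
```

Trace:
`b, c, p = 11, 25, 2` → b = 11; c = 25; p = 2
`b, c, p = c, p, b` → b = 25; c = 2; p = 11
`b, c = b + p, c - b` → b = 36; c = -23
So b = 36

Answer: 36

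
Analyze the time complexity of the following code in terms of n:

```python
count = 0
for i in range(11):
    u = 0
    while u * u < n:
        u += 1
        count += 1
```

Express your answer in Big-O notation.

Each loop level contributes: 1 × √n. Multiplying the contributions gives O(√n).

Answer: O(√n)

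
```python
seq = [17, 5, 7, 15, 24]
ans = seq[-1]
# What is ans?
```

Trace:
`seq = [17, 5, 7, 15, 24]` → seq = [17, 5, 7, 15, 24]
`ans = seq[-1]` → ans = 24
So ans = 24

Answer: 24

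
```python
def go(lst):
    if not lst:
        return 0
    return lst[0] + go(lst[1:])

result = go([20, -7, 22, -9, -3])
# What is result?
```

20 + (-7) + 22 + (-9) + (-3) + 0 = 23

Answer: 23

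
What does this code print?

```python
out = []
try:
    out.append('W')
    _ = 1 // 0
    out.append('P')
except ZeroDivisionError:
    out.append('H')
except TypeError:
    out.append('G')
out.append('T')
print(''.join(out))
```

Execution trace: 'W' (try body) → 'H' (except ZeroDivisionError) → 'T' (after the try/except). Output: WHT

Answer: WHT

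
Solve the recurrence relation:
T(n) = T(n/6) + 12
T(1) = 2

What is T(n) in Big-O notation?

Each step divides n by 6 and adds 12. After log_6(n) steps we reach T(1)=2. So T(n) = 12·log_6(n) + 2 = O(log n).

Answer: O(log n)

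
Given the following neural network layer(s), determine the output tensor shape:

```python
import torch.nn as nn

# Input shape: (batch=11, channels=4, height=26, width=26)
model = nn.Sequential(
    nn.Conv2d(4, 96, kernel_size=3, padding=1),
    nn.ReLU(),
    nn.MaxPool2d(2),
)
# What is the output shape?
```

Input: (11, 4, 26, 26) -> after Conv2d: (11, 96, 26, 26) -> after ReLU: (11, 96, 26, 26) -> Output: (11, 96, 13, 13)

Answer: (11, 96, 13, 13)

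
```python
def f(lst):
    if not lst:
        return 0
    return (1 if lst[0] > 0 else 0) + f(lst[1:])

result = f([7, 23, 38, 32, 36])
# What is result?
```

Count of positive elements in [7, 23, 38, 32, 36] = 5

Answer: 5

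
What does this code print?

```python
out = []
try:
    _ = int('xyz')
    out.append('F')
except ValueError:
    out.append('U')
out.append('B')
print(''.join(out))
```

Execution trace: 'U' (except ValueError) → 'B' (after the try/except). Output: UB

Answer: UB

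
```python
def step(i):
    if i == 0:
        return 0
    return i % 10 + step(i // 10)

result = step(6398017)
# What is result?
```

Sum of digits of 6398017: 7 + 1 + 0 + 8 + 9 + 3 + 6 = 34

Answer: 34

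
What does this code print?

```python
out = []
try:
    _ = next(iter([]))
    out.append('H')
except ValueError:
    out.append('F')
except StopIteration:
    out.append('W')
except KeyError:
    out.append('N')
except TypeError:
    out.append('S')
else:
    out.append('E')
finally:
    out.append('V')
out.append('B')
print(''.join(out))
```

Execution trace: 'W' (except StopIteration) → 'V' (finally) → 'B' (after the try/except). Output: WVB

Answer: WVB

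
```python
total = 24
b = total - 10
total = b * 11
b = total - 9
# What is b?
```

Trace:
`total = 24` → total = 24
`b = total - 10` → b = 14
`total = b * 11` → total = 154
`b = total - 9` → b = 145
So b = 145

Answer: 145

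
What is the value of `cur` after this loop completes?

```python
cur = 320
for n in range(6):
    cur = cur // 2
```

Halve 6 times: 320 // 2^6 = 5
`cur` takes the values: 320 → 160 → 80 → 40 → 20 → 10 → 5

Answer: 5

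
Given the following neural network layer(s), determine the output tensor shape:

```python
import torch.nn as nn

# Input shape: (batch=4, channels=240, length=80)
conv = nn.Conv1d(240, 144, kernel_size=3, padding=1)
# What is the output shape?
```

Input: (4, 240, 80) -> Output: (4, 144, 80)

Answer: (4, 144, 80)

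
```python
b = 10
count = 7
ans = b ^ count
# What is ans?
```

Trace:
`b = 10` → b = 10
`count = 7` → count = 7
`ans = b ^ count` → ans = 13
So ans = 13

Answer: 13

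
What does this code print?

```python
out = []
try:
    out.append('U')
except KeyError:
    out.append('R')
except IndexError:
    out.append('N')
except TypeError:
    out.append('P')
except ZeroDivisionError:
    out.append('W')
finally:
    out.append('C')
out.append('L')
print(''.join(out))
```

Execution trace: 'U' (try body, no exception) → 'C' (finally) → 'L' (after the try/except). Output: UCL

Answer: UCL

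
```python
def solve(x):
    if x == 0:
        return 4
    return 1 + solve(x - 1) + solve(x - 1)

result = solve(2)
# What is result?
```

solve(x) = 1 + 2·solve(x-1), solve(0)=4. Closed form: (4+1)·2^2 - 1 = 19.

Answer: 19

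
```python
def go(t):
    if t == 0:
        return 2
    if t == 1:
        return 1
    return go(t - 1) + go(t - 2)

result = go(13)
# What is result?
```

Build up from base cases: go(0)=2, go(1)=1, go(2)=3, go(3)=4, go(4)=7, go(5)=11, go(6)=18, ..., go(13)=521

Answer: 521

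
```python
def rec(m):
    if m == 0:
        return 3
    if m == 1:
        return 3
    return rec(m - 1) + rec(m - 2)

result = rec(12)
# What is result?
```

Build up from base cases: rec(0)=3, rec(1)=3, rec(2)=6, rec(3)=9, rec(4)=15, rec(5)=24, rec(6)=39, ..., rec(12)=699

Answer: 699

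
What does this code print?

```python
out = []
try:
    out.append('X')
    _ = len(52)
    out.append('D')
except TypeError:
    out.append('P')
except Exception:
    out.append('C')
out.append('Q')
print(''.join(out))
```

Execution trace: 'X' (try body) → 'P' (except TypeError) → 'Q' (after the try/except). Output: XPQ

Answer: XPQ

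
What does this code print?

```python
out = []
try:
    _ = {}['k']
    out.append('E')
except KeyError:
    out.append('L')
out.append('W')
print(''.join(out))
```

Execution trace: 'L' (except KeyError) → 'W' (after the try/except). Output: LW

Answer: LW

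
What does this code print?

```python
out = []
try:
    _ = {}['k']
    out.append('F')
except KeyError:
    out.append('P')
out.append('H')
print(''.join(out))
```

Execution trace: 'P' (except KeyError) → 'H' (after the try/except). Output: PH

Answer: PH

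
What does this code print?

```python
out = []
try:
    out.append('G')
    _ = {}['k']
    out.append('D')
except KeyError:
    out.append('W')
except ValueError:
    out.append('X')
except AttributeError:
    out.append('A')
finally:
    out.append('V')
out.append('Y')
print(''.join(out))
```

Execution trace: 'G' (try body) → 'W' (except KeyError) → 'V' (finally) → 'Y' (after the try/except). Output: GWVY

Answer: GWVY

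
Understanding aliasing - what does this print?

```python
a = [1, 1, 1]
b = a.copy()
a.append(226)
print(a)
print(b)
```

Key concept: list.copy() creates independent copy.
Step by step:
`a = [1, 1, 1]` → a = [1, 1, 1]
`b = a.copy()` → b = [1, 1, 1]
`a.append(226)` → a = [1, 1, 1, 226]
`print(a)` → prints [1, 1, 1, 226]
`print(b)` → prints [1, 1, 1]

Answer:
[1, 1, 1, 226]
[1, 1, 1]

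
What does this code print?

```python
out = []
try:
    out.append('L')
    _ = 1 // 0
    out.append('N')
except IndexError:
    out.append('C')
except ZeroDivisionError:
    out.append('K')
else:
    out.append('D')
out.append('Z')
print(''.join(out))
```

Execution trace: 'L' (try body) → 'K' (except ZeroDivisionError) → 'Z' (after the try/except). Output: LKZ

Answer: LKZ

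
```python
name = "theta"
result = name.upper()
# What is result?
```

Trace:
`name = "theta"` → name = 'theta'
`result = name.upper()` → result = 'THETA'
So result = 'THETA'

Answer: 'THETA'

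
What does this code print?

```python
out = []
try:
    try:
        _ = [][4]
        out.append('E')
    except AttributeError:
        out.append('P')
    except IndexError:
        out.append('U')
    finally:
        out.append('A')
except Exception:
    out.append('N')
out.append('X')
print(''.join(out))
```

Execution trace: 'U' (inner except IndexError) → 'A' (inner finally) → 'X' (after the try/except). Output: UAX

Answer: UAX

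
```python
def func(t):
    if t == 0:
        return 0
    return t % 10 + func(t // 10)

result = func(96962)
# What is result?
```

Sum of digits of 96962: 2 + 6 + 9 + 6 + 9 = 32

Answer: 32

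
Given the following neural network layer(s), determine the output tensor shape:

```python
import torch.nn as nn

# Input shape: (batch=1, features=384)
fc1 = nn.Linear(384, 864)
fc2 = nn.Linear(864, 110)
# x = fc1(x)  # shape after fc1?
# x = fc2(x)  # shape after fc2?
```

Input: (1, 384) -> after fc1: (1, 864) -> Output: (1, 110)

Answer: (1, 110)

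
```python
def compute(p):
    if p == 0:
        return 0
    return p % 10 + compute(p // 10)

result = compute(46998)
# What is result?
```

Sum of digits of 46998: 8 + 9 + 9 + 6 + 4 = 36

Answer: 36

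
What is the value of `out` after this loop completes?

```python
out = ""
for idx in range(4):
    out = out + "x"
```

Repeat 'x' 4 times
`out` takes the values: "" → "x" → "xx" → "xxx" → "xxxx"

Answer: "xxxx"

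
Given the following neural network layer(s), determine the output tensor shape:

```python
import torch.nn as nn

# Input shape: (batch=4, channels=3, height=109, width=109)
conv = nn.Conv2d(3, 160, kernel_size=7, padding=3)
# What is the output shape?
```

Input: (4, 3, 109, 109) -> Output: (4, 160, 109, 109)

Answer: (4, 160, 109, 109)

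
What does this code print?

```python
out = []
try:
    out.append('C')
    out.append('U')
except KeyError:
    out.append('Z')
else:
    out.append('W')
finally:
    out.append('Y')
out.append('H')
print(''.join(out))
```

Execution trace: 'C' (try body) → 'U' (try body, no exception) → 'W' (else) → 'Y' (finally) → 'H' (after the try/except). Output: CUWYH

Answer: CUWYH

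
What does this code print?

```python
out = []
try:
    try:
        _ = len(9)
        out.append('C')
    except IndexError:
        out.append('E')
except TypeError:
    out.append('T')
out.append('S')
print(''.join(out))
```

Execution trace: 'T' (outer except TypeError) → 'S' (after the try/except). Output: TS

Answer: TS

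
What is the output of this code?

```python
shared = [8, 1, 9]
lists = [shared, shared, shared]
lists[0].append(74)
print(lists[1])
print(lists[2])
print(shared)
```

Key concept: list of same reference.
Step by step:
`shared = [8, 1, 9]` → shared = [8, 1, 9]
`lists = [shared, shared, shared]` → lists = [[8, 1, 9], [8, 1, 9], [8, 1, 9]]
`lists[0].append(74)` → shared = [8, 1, 9, 74]; lists = [[8, 1, 9, 74], [8, 1, 9, 74], [8, 1, 9, 74]]
`print(lists[1])` → prints [8, 1, 9, 74]
`print(lists[2])` → prints [8, 1, 9, 74]
`print(shared)` → prints [8, 1, 9, 74]

Answer:
[8, 1, 9, 74]
[8, 1, 9, 74]
[8, 1, 9, 74]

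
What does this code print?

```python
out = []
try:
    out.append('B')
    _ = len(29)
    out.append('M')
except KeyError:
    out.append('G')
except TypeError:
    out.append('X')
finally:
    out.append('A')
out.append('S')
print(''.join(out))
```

Execution trace: 'B' (try body) → 'X' (except TypeError) → 'A' (finally) → 'S' (after the try/except). Output: BXAS

Answer: BXAS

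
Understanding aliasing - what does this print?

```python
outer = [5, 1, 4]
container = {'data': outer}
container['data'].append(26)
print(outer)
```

Key concept: dict holds reference to list.
Step by step:
`outer = [5, 1, 4]` → outer = [5, 1, 4]
`container = {'data': outer}` → container = {'data': [5, 1, 4]}
`container['data'].append(26)` → outer = [5, 1, 4, 26]; container = {'data': [5, 1, 4, 26]}
`print(outer)` → prints [5, 1, 4, 26]

Answer: [5, 1, 4, 26]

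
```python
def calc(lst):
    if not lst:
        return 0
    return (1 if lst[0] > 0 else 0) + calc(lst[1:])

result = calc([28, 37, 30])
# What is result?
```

Count of positive elements in [28, 37, 30] = 3

Answer: 3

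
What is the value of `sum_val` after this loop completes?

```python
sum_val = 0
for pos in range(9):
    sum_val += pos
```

Sum of 0 to 8 = 36
`sum_val` takes the values: 0 → 1 → 3 → 6 → 10 → 15 → 21 → 28 → 36

Answer: 36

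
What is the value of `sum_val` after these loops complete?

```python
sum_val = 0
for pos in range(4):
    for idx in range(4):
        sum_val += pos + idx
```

Sum of all pos+idx for pos,idx in 4x4
`sum_val` takes the values: 0 → 1 → 3 → 6 → 7 → 9 → 12 → 16 → 18 → 21 → 25 → 30 → 33 → 37 → 42 → 48

Answer: 48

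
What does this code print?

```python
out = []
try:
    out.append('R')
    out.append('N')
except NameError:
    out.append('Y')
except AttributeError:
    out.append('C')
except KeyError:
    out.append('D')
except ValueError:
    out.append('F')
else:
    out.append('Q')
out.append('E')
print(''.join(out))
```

Execution trace: 'R' (try body) → 'N' (try body, no exception) → 'Q' (else) → 'E' (after the try/except). Output: RNQE

Answer: RNQE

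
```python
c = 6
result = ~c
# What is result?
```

Trace:
`c = 6` → c = 6
`result = ~c` → result = -7
So result = -7

Answer: -7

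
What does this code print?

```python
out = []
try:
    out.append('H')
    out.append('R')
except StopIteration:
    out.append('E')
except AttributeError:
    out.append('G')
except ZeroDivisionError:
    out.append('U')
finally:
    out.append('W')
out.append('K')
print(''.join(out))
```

Execution trace: 'H' (try body) → 'R' (try body, no exception) → 'W' (finally) → 'K' (after the try/except). Output: HRWK

Answer: HRWK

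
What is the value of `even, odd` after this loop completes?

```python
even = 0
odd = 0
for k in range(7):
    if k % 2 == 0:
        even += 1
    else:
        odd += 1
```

Count evens and odds in range(7)
`even, odd` takes the values: (0, 0) → (1, 0) → (1, 1) → (2, 1) → (2, 2) → (3, 2) → (3, 3) → (4, 3)

Answer: 4, 3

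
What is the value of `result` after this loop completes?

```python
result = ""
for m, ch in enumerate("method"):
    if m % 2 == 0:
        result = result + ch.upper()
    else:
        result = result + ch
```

Uppercase even positions in 'method'
`result` takes the values: "" → "M" → "Me" → "MeT" → "MeTh" → "MeThO" → "MeThOd"

Answer: "MeThOd"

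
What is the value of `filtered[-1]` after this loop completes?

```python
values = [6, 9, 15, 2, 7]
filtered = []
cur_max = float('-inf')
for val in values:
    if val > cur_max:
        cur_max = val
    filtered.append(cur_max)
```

Running max ends at 15
`filtered` takes the values: [] → [6] → [6, 9] → [6, 9, 15] → [6, 9, 15, 15] → [6, 9, 15, 15, 15]
So `filtered[-1]` = 15

Answer: 15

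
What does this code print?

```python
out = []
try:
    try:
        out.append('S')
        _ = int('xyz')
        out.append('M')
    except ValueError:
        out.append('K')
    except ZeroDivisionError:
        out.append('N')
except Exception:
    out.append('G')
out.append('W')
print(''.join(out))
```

Execution trace: 'S' (inner try body) → 'K' (inner except ValueError) → 'W' (after the try/except). Output: SKW

Answer: SKW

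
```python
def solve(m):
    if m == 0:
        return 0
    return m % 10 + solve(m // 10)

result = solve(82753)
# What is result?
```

Sum of digits of 82753: 3 + 5 + 7 + 2 + 8 = 25

Answer: 25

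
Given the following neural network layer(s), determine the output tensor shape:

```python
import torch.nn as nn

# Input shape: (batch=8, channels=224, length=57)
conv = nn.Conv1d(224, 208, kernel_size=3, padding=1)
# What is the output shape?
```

Input: (8, 224, 57) -> Output: (8, 208, 57)

Answer: (8, 208, 57)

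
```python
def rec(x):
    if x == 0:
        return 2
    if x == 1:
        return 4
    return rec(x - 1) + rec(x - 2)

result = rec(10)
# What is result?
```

Build up from base cases: rec(0)=2, rec(1)=4, rec(2)=6, rec(3)=10, rec(4)=16, rec(5)=26, rec(6)=42, ..., rec(10)=288

Answer: 288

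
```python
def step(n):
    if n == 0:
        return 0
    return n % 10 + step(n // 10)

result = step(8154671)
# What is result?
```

Sum of digits of 8154671: 1 + 7 + 6 + 4 + 5 + 1 + 8 = 32

Answer: 32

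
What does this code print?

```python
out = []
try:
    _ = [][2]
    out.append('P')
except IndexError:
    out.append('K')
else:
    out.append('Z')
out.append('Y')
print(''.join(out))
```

Execution trace: 'K' (except IndexError) → 'Y' (after the try/except). Output: KY

Answer: KY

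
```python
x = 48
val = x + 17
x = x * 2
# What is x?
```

Trace:
`x = 48` → x = 48
`val = x + 17` → val = 65
`x = x * 2` → x = 96
So x = 96

Answer: 96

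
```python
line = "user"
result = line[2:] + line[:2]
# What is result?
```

Trace:
`line = "user"` → line = 'user'
`result = line[2:] + line[:2]` → result = 'erus'
So result = 'erus'

Answer: 'erus'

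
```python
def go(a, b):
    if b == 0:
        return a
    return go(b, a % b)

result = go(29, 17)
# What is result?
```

go(29, 17) -> go(17, 12) -> go(12, 5) -> go(5, 2) -> go(2, 1) -> go(1, 0) -> 1

Answer: 1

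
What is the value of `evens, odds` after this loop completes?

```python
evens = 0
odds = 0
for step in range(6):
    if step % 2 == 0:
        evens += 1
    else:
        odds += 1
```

Count evens and odds in range(6)
`evens, odds` takes the values: (0, 0) → (1, 0) → (1, 1) → (2, 1) → (2, 2) → (3, 2) → (3, 3)

Answer: 3, 3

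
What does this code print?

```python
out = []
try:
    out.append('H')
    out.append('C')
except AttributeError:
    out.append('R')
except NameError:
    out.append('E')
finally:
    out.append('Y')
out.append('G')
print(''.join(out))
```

Execution trace: 'H' (try body) → 'C' (try body, no exception) → 'Y' (finally) → 'G' (after the try/except). Output: HCYG

Answer: HCYG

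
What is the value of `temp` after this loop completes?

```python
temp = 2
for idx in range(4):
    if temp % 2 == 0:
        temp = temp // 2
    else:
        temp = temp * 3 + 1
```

Collatz-style transformation from 2
`temp` takes the values: 2 → 1 → 4 → 2 → 1

Answer: 1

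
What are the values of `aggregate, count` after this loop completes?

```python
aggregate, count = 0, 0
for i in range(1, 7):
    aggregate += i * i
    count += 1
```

Sum of squares and count
`aggregate, count` takes the values: (0, 0) → (1, 0) → (1, 1) → (5, 1) → (5, 2) → (14, 2) → (14, 3) → (30, 3) → (30, 4) → (55, 4) → (55, 5) → (91, 5) → (91, 6)

Answer: 91, 6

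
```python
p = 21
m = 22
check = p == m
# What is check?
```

Trace:
`p = 21` → p = 21
`m = 22` → m = 22
`check = p == m` → check = False
So check = False

Answer: False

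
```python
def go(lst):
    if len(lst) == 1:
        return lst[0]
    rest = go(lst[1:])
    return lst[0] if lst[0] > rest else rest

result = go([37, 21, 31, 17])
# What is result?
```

Recursive max over [37, 21, 31, 17] = 37

Answer: 37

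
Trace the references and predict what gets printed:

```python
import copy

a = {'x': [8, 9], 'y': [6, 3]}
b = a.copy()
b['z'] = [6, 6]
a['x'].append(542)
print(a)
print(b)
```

Key concept: shallow copy of dict with mutable values.
Step by step:
`a = {'x': [8, 9], 'y': [6, 3]}` → a = {'x': [8, 9], 'y': [6, 3]}
`b = a.copy()` → b = {'x': [8, 9], 'y': [6, 3]}
`b['z'] = [6, 6]` → b = {'x': [8, 9], 'y': [6, 3], 'z': [6, 6]}
`a['x'].append(542)` → a = {'x': [8, 9, 542], 'y': [6, 3]}; b = {'x': [8, 9, 542], 'y': [6, 3], 'z': [6, 6]}
`print(a)` → prints {'x': [8, 9, 542], 'y': [6, 3]}
`print(b)` → prints {'x': [8, 9, 542], 'y': [6, 3], 'z': [6, 6]}

Answer:
{'x': [8, 9, 542], 'y': [6, 3]}
{'x': [8, 9, 542], 'y': [6, 3], 'z': [6, 6]}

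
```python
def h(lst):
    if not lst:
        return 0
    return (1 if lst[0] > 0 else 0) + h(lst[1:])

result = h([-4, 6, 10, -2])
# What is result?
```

Count of positive elements in [-4, 6, 10, -2] = 2

Answer: 2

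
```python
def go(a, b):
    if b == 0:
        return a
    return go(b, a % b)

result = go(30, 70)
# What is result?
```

go(30, 70) -> go(70, 30) -> go(30, 10) -> go(10, 0) -> 10

Answer: 10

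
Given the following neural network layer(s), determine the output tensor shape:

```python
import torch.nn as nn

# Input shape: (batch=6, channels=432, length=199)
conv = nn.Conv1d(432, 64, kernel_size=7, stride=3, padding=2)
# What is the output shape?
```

Input: (6, 432, 199) -> Output: (6, 64, 66)

Answer: (6, 64, 66)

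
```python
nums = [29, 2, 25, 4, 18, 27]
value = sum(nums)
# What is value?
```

Trace:
`nums = [29, 2, 25, 4, 18, 27]` → nums = [29, 2, 25, 4, 18, 27]
`value = sum(nums)` → value = 105
So value = 105

Answer: 105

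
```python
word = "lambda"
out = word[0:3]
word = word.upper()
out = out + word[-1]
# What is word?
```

Trace:
`word = "lambda"` → word = 'lambda'
`out = word[0:3]` → out = 'lam'
`word = word.upper()` → word = 'LAMBDA'
`out = out + word[-1]` → out = 'lamA'
So word = 'LAMBDA'

Answer: 'LAMBDA'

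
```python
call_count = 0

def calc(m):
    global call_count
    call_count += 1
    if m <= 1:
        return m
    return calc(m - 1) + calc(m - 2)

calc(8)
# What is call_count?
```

Calls(m) = 1 + Calls(m-1) + Calls(m-2); Calls(0)=Calls(1)=1. For m=8 this gives 67.

Answer: 67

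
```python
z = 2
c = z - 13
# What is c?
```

Trace:
`z = 2` → z = 2
`c = z - 13` → c = -11
So c = -11

Answer: -11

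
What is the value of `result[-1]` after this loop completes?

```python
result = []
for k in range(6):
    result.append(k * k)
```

Last element of squares 0 to 5
`result` takes the values: [] → [0] → [0, 1] → [0, 1, 4] → [0, 1, 4, 9] → [0, 1, 4, 9, 16] → [0, 1, 4, 9, 16, 25]
So `result[-1]` = 25

Answer: 25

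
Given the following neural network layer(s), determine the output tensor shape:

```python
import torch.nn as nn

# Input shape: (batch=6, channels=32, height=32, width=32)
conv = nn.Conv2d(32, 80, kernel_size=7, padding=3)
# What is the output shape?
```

Input: (6, 32, 32, 32) -> Output: (6, 80, 32, 32)

Answer: (6, 80, 32, 32)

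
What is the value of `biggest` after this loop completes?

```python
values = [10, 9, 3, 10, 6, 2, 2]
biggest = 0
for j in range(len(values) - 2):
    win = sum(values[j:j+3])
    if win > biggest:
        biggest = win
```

Max sum of 3-element window in [10, 9, 3, 10, 6, 2, 2]
`biggest` takes the values: 0 → 22

Answer: 22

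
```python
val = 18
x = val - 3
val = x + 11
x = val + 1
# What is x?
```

Trace:
`val = 18` → val = 18
`x = val - 3` → x = 15
`val = x + 11` → val = 26
`x = val + 1` → x = 27
So x = 27

Answer: 27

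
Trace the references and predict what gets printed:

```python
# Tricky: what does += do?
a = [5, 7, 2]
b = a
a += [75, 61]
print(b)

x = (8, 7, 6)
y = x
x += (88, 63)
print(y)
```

Key concept: += behavior differs for mutable vs immutable.
Step by step:
`a = [5, 7, 2]` → a = [5, 7, 2]
`b = a` → b = [5, 7, 2] (same object as a)
`a += [75, 61]` → a = [5, 7, 2, 75, 61] (same object as b); b = [5, 7, 2, 75, 61] (same object as a)
`print(b)` → prints [5, 7, 2, 75, 61]
`x = (8, 7, 6)` → x = (8, 7, 6)
`y = x` → y = (8, 7, 6)
`x += (88, 63)` → x = (8, 7, 6, 88, 63)
`print(y)` → prints (8, 7, 6)

Answer:
[5, 7, 2, 75, 61]
(8, 7, 6)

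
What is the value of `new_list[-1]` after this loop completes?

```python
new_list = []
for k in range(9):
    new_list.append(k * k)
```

Last element of squares 0 to 8
`new_list` takes the values: [] → [0] → [0, 1] → [0, 1, 4] → [0, 1, 4, 9] → [0, 1, 4, 9, 16] → [0, 1, 4, 9, 16, 25] → [0, 1, 4, 9, 16, 25, 36] → [0, 1, 4, 9, 16, 25, 36, 49] → [0, 1, 4, 9, 16, 25, 36, 49, 64]
So `new_list[-1]` = 64

Answer: 64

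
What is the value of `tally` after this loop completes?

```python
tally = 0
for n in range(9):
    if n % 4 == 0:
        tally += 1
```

Count numbers divisible by 4 in range(9)
`tally` takes the values: 0 → 1 → 2 → 3

Answer: 3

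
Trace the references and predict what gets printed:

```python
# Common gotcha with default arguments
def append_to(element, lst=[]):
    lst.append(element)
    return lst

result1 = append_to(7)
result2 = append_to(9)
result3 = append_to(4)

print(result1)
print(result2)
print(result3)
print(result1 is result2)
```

Key concept: mutable default argument gotcha.
Step by step:
`result1 = append_to(7)` → result1 = [7]
`result2 = append_to(9)` → result1 = [7, 9] (same object as result2); result2 = [7, 9] (same object as result1)
`result3 = append_to(4)` → result1 = [7, 9, 4] (same object as result2, result3); result2 = [7, 9, 4] (same object as result1, result3); result3 = [7, 9, 4] (same object as result1, result2)
`print(result1)` → prints [7, 9, 4]
`print(result2)` → prints [7, 9, 4]
`print(result3)` → prints [7, 9, 4]
`print(result1 is result2)` → prints True

Answer:
[7, 9, 4]
[7, 9, 4]
[7, 9, 4]
True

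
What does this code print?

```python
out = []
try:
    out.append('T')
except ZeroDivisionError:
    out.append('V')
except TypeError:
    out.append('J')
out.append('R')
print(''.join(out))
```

Execution trace: 'T' (try body, no exception) → 'R' (after the try/except). Output: TR

Answer: TR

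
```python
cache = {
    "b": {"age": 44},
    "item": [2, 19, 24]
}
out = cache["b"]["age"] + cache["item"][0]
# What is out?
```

Trace:
`cache = { ...` → cache = {'b': {'age': 44}, 'item': [2, 19, 24]}
`out = cache["b"]["age"] + cache["item"][0]` → out = 46
So out = 46

Answer: 46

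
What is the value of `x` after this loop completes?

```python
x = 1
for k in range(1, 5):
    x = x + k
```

Start at 1, add 1 through 4
`x` takes the values: 1 → 2 → 4 → 7 → 11

Answer: 11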